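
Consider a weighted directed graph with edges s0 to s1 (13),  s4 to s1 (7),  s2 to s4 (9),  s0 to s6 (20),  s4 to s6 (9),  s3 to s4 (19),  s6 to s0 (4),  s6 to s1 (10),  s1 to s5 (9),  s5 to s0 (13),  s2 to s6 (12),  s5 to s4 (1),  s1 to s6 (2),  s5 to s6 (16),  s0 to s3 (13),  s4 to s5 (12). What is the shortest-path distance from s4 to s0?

13

Some routes from s4 to s0:
s4→s6→s0: 9 + 4 = 13
s4→s5→s0: 12 + 13 = 25
s4→s1→s6→s0: 7 + 2 + 4 = 13
Best route has total 13.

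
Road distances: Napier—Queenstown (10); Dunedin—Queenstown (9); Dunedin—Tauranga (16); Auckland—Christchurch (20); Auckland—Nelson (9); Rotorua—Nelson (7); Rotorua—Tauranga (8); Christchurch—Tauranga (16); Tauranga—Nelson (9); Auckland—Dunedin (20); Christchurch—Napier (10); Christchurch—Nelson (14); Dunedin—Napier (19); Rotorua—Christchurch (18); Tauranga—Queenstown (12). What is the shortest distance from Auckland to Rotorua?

Some routes from Auckland to Rotorua:
Auckland -> Christchurch -> Rotorua: 20 + 18 = 38
Auckland -> Nelson -> Tauranga -> Rotorua: 9 + 9 + 8 = 26
Auckland -> Christchurch -> Nelson -> Rotorua: 20 + 14 + 7 = 41
Auckland -> Nelson -> Rotorua: 9 + 7 = 16
Auckland -> Nelson -> Christchurch -> Rotorua: 9 + 14 + 18 = 41
Best route has total 16.

16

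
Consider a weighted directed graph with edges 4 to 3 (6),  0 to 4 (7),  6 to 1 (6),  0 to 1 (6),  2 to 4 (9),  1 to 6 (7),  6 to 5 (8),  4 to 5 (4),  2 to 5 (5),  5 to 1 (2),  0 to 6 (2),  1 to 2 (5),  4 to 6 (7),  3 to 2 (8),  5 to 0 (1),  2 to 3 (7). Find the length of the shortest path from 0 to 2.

11

Some routes from 0 to 2:
0 -> 1 -> 2: 6 + 5 = 11
0 -> 6 -> 5 -> 1 -> 2: 2 + 8 + 2 + 5 = 17
0 -> 6 -> 1 -> 2: 2 + 6 + 5 = 13
The minimum is 11.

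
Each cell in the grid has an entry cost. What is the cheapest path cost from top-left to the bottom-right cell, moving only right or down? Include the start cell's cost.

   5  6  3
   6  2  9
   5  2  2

17

Cheapest: [0,0]→[0,1]→[1,1]→[2,1]→[2,2]
  5 + 6 + 2 + 2 + 2 = 17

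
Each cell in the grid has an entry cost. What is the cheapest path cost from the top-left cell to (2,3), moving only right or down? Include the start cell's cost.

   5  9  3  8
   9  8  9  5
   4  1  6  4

Cheapest: (0,0) -> (1,0) -> (2,0) -> (2,1) -> (2,2) -> (2,3)
  5 + 9 + 4 + 1 + 6 + 4 = 29
(Top row then right column would cost 34.)

29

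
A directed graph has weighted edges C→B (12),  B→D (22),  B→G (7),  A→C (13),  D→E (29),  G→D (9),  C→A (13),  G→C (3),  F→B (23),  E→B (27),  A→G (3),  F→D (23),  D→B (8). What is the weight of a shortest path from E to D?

Paths from E to D:
E-B-D: 27 + 22 = 49
E-B-G-D: 27 + 7 + 9 = 43
Best route has total 43.

43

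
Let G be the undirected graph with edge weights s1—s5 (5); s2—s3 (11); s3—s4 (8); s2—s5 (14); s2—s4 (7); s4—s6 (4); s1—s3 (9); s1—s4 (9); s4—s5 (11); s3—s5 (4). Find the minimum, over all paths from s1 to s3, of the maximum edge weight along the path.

5

Checking several routes:
s1 - s3: max(9) = 9
s1 - s4 - s3: max(9, 8) = 9
s1 - s4 - s2 - s3: max(9, 7, 11) = 11
s1 - s5 - s3: max(5, 4) = 5
s1 - s4 - s5 - s3: max(9, 11, 4) = 11
s1 - s5 - s4 - s2 - s3: max(5, 11, 7, 11) = 11
Smallest bottleneck: 5.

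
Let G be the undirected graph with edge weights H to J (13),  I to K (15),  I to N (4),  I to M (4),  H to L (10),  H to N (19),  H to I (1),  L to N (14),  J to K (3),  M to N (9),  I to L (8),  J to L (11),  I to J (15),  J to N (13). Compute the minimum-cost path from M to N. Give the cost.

8

Comparing a few candidate routes:
M-I-H-N: 4 + 1 + 19 = 24
M-I-N: 4 + 4 = 8
M-I-H-L-N: 4 + 1 + 10 + 14 = 29
M-I-L-N: 4 + 8 + 14 = 26
M-N: 9
The minimum is 8.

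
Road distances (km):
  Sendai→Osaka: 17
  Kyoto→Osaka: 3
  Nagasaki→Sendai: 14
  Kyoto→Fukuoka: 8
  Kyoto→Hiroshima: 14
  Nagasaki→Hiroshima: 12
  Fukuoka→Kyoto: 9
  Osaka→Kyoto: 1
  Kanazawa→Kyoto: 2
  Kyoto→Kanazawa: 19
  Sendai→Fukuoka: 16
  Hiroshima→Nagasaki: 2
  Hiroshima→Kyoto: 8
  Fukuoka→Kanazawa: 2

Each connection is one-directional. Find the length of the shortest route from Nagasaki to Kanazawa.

Checking several routes:
Nagasaki → Hiroshima → Kyoto → Kanazawa: 12 + 8 + 19 = 39
Nagasaki → Sendai → Fukuoka → Kanazawa: 14 + 16 + 2 = 32
Nagasaki → Hiroshima → Kyoto → Fukuoka → Kanazawa: 12 + 8 + 8 + 2 = 30
Nagasaki → Sendai → Osaka → Kyoto → Fukuoka → Kanazawa: 14 + 17 + 1 + 8 + 2 = 42
Best route has total 30 km.

30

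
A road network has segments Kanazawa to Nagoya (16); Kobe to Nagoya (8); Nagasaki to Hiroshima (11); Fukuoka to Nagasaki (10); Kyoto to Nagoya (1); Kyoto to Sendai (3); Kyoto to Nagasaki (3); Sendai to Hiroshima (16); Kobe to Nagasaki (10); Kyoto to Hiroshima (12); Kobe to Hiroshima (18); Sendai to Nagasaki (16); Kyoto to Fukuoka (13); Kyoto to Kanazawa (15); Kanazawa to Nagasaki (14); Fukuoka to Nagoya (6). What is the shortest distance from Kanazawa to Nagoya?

16

Checking several routes:
Kanazawa -> Nagasaki -> Kyoto -> Nagoya: 14 + 3 + 1 = 18
Kanazawa -> Nagasaki -> Fukuoka -> Nagoya: 14 + 10 + 6 = 30
Kanazawa -> Kyoto -> Nagoya: 15 + 1 = 16
Kanazawa -> Nagoya: 16
Best route has total 16.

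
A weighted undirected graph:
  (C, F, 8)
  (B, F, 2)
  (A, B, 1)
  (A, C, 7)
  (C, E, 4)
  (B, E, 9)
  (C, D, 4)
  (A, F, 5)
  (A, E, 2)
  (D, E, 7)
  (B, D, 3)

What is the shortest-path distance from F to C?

Checking several routes:
F-A-E-C: 5 + 2 + 4 = 11
F-B-A-C: 2 + 1 + 7 = 10
F-B-A-E-C: 2 + 1 + 2 + 4 = 9
F-C: 8
F-B-D-C: 2 + 3 + 4 = 9
The minimum is 8.

8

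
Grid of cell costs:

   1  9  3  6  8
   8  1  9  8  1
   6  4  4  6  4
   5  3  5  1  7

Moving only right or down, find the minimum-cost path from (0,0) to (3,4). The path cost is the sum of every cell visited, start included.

Cheapest: [0,0]→[1,0]→[1,1]→[2,1]→[3,1]→[3,2]→[3,3]→[3,4]
  1 + 8 + 1 + 4 + 3 + 5 + 1 + 7 = 30
For comparison, the top-then-right route costs 39.

30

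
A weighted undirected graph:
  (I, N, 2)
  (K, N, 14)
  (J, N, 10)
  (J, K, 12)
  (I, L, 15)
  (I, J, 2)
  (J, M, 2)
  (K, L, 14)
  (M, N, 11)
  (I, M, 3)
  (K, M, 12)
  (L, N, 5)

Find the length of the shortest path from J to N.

Checking several routes:
J -> M -> I -> N: 2 + 3 + 2 = 7
J -> I -> N: 2 + 2 = 4
J -> N: 10
J -> M -> N: 2 + 11 = 13
The minimum is 4.

4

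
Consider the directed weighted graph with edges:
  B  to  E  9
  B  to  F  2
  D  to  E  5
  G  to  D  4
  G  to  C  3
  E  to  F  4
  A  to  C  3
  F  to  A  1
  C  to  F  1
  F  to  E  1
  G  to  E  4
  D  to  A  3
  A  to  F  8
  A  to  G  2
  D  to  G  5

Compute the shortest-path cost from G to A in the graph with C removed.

Routes from G to A avoiding C:
G -> D -> A: 4 + 3 = 7
G -> D -> E -> F -> A: 4 + 5 + 4 + 1 = 14
G -> E -> F -> A: 4 + 4 + 1 = 9
Best route has total 7.

7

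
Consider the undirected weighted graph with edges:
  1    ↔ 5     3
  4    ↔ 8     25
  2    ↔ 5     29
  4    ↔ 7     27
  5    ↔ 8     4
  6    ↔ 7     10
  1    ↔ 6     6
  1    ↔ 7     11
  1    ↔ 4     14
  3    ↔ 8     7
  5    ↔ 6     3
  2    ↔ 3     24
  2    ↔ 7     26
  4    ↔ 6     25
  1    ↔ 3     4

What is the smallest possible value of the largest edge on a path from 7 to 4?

Checking several routes:
7-6-5-1-4: max(10, 3, 3, 14) = 14
7-6-1-4: max(10, 6, 14) = 14
7-1-4: max(11, 14) = 14
7-6-5-8-3-1-4: max(10, 3, 4, 7, 4, 14) = 14
Best route has worst link 14.

14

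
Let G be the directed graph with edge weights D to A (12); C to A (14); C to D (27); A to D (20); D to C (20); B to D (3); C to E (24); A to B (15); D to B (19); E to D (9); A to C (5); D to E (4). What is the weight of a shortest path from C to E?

Paths from C to E:
C → E: 24
C → D → E: 27 + 4 = 31
C → A → B → D → E: 14 + 15 + 3 + 4 = 36
C → A → D → E: 14 + 20 + 4 = 38
Best route has total 24.

24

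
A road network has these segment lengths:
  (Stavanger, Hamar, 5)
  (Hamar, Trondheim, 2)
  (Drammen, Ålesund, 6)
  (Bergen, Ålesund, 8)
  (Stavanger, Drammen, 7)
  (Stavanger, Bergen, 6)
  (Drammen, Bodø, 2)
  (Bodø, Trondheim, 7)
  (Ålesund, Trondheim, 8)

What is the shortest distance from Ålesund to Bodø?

Comparing a few candidate routes:
Ålesund → Trondheim → Hamar → Stavanger → Drammen → Bodø: 8 + 2 + 5 + 7 + 2 = 24
Ålesund → Bergen → Stavanger → Drammen → Bodø: 8 + 6 + 7 + 2 = 23
Ålesund → Drammen → Bodø: 6 + 2 = 8
Ålesund → Trondheim → Bodø: 8 + 7 = 15
Shortest: 8.

8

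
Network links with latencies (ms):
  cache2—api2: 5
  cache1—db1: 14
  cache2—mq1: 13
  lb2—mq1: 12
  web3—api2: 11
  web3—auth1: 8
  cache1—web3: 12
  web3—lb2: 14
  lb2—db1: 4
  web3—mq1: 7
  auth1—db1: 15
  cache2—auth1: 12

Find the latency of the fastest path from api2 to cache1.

Some routes from api2 to cache1:
api2→web3→cache1: 11 + 12 = 23
api2→web3→lb2→db1→cache1: 11 + 14 + 4 + 14 = 43
api2→cache2→mq1→web3→cache1: 5 + 13 + 7 + 12 = 37
api2→cache2→auth1→web3→cache1: 5 + 12 + 8 + 12 = 37
The minimum is 23 ms.

23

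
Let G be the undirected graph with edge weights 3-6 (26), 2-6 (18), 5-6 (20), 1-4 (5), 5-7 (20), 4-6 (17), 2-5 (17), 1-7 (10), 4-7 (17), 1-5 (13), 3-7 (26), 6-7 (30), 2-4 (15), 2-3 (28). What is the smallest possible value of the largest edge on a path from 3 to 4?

Some routes from 3 to 4:
3 - 7 - 5 - 6 - 2 - 4: max(26, 20, 20, 18, 15) = 26
3 - 7 - 5 - 2 - 4: max(26, 20, 17, 15) = 26
3 - 7 - 5 - 2 - 6 - 4: max(26, 20, 17, 18, 17) = 26
3 - 7 - 5 - 6 - 4: max(26, 20, 20, 17) = 26
The minimum achievable maximum is 26.

26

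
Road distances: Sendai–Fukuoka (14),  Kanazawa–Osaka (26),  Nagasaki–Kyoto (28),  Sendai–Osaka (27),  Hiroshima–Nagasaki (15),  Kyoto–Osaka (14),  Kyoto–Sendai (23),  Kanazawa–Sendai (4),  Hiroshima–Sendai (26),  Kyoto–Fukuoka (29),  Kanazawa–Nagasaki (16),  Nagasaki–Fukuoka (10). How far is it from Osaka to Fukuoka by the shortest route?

41

Some routes from Osaka to Fukuoka:
Osaka - Kyoto - Sendai - Fukuoka: 14 + 23 + 14 = 51
Osaka - Kanazawa - Sendai - Fukuoka: 26 + 4 + 14 = 44
Osaka - Sendai - Fukuoka: 27 + 14 = 41
Osaka - Kyoto - Fukuoka: 14 + 29 = 43
Osaka - Kyoto - Nagasaki - Fukuoka: 14 + 28 + 10 = 52
The minimum is 41.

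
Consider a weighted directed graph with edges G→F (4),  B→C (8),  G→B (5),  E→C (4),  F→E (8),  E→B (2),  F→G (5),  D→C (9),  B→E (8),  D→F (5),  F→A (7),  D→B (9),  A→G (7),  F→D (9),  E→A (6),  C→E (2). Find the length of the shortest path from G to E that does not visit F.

Paths from G to E avoiding F:
G → B → E: 5 + 8 = 13
G → B → C → E: 5 + 8 + 2 = 15
Best route has total 13.

13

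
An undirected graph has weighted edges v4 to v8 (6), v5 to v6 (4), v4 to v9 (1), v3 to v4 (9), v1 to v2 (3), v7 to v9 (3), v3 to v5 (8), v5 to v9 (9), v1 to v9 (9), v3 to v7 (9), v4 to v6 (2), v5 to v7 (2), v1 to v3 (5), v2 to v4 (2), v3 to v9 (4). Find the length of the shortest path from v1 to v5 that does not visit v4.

Checking several routes:
v1→v3→v7→v5: 5 + 9 + 2 = 16
v1→v3→v5: 5 + 8 = 13
v1→v3→v9→v7→v5: 5 + 4 + 3 + 2 = 14
v1→v9→v7→v5: 9 + 3 + 2 = 14
The minimum is 13.

13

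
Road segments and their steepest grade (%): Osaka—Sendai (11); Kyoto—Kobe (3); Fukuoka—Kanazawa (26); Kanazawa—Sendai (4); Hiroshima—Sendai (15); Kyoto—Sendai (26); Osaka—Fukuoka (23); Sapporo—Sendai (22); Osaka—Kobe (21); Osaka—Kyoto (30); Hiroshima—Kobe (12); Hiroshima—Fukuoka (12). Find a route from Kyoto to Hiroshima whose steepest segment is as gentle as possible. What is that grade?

Checking several routes:
Kyoto-Kobe-Osaka-Fukuoka-Kanazawa-Sendai-Hiroshima: max(3, 21, 23, 26, 4, 15) = 26
Kyoto-Kobe-Osaka-Sendai-Hiroshima: max(3, 21, 11, 15) = 21
Kyoto-Kobe-Osaka-Fukuoka-Hiroshima: max(3, 21, 23, 12) = 23
Kyoto-Kobe-Hiroshima: max(3, 12) = 12
The minimum achievable maximum is 12%.

12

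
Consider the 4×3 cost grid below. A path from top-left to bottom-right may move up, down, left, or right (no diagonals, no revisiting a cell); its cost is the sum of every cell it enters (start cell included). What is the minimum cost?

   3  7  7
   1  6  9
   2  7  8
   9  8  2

One optimal route is (0,0) (1,0) (2,0) (2,1) (2,2) (3,2).
Its cost is 3 + 1 + 2 + 7 + 8 + 2 = 23.

23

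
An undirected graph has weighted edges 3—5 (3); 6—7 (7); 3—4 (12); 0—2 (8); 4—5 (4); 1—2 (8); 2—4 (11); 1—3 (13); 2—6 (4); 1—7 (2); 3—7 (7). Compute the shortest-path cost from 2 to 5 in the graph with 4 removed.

20

Paths from 2 to 5 avoiding 4:
2→6→7→1→3→5: 4 + 7 + 2 + 13 + 3 = 29
2→1→3→5: 8 + 13 + 3 = 24
2→1→7→3→5: 8 + 2 + 7 + 3 = 20
2→6→7→3→5: 4 + 7 + 7 + 3 = 21
The minimum is 20.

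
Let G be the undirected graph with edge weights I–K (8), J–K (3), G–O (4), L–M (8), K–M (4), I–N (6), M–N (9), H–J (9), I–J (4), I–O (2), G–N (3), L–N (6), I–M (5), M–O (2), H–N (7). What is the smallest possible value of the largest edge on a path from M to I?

2

Checking several routes:
M→L→N→G→O→I: max(8, 6, 3, 4, 2) = 8
M→O→G→N→I: max(2, 4, 3, 6) = 6
M→K→J→I: max(4, 3, 4) = 4
M→O→I: max(2, 2) = 2
M→I: max(5) = 5
Smallest bottleneck: 2.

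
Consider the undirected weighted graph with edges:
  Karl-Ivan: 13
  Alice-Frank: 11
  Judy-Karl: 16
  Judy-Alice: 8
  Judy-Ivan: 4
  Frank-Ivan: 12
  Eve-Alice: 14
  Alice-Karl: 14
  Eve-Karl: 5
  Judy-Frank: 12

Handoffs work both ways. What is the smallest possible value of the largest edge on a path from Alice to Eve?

13

Comparing a few candidate routes:
Alice-Frank-Judy-Ivan-Karl-Eve: max(11, 12, 4, 13, 5) = 13
Alice-Karl-Eve: max(14, 5) = 14
Alice-Judy-Frank-Ivan-Karl-Eve: max(8, 12, 12, 13, 5) = 13
Alice-Eve: max(14) = 14
Alice-Judy-Ivan-Karl-Eve: max(8, 4, 13, 5) = 13
Alice-Frank-Ivan-Karl-Eve: max(11, 12, 13, 5) = 13
Best route has worst link 13.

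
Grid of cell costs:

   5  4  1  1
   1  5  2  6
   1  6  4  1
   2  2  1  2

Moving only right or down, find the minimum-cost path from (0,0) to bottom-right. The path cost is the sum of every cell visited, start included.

14

Path r0c0 r1c0 r2c0 r3c0 r3c1 r3c2 r3c3: 5 + 1 + 1 + 2 + 2 + 1 + 2 = 14.
For comparison, the top-then-right route costs 20.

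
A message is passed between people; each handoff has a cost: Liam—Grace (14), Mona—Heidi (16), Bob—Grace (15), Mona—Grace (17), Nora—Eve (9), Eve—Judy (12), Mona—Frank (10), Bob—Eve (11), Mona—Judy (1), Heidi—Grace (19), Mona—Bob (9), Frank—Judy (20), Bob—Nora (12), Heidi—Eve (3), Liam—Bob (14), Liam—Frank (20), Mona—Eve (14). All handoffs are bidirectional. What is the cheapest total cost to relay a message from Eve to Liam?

25

Checking several routes:
Eve-Bob-Liam: 11 + 14 = 25
Eve-Judy-Mona-Bob-Liam: 12 + 1 + 9 + 14 = 36
Eve-Mona-Bob-Liam: 14 + 9 + 14 = 37
Eve-Heidi-Grace-Liam: 3 + 19 + 14 = 36
Eve-Nora-Bob-Liam: 9 + 12 + 14 = 35
The minimum is 25.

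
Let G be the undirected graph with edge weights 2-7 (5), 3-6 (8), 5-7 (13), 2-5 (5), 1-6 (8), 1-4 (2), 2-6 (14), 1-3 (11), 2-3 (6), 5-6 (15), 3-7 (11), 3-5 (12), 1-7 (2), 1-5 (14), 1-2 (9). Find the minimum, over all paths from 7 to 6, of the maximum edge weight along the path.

Comparing a few candidate routes:
7 → 1 → 2 → 3 → 6: max(2, 9, 6, 8) = 9
7 → 2 → 3 → 6: max(5, 6, 8) = 8
7 → 2 → 1 → 6: max(5, 9, 8) = 9
7 → 1 → 3 → 6: max(2, 11, 8) = 11
7 → 1 → 6: max(2, 8) = 8
The minimum achievable maximum is 8.

8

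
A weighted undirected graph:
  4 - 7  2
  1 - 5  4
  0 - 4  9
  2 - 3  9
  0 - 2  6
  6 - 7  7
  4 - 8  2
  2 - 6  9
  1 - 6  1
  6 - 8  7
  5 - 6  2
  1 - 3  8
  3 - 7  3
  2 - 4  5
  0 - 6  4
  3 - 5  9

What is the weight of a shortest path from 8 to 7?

Some routes from 8 to 7:
8 - 4 - 7: 2 + 2 = 4
8 - 6 - 7: 7 + 7 = 14
8 - 4 - 2 - 3 - 7: 2 + 5 + 9 + 3 = 19
Shortest: 4.

4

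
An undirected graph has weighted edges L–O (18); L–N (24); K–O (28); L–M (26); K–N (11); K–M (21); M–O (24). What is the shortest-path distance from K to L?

35

Routes from K to L:
K - M - L: 21 + 26 = 47
K - M - O - L: 21 + 24 + 18 = 63
K - N - L: 11 + 24 = 35
K - O - L: 28 + 18 = 46
K - O - M - L: 28 + 24 + 26 = 78
Shortest: 35.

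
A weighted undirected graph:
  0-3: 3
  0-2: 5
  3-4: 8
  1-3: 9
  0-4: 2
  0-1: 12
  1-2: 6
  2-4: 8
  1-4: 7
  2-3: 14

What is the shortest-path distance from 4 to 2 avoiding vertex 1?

Paths from 4 to 2 avoiding 1:
4→0→2: 2 + 5 = 7
4→3→0→2: 8 + 3 + 5 = 16
4→3→2: 8 + 14 = 22
4→2: 8
4→0→3→2: 2 + 3 + 14 = 19
Best route has total 7.

7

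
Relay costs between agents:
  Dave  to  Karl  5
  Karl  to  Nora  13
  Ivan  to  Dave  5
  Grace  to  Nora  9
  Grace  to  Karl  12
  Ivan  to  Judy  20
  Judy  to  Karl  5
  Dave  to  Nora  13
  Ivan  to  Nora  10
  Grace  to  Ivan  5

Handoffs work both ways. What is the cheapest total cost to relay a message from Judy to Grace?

17

A few of the Judy→Grace routes:
Judy→Karl→Nora→Ivan→Grace: 5 + 13 + 10 + 5 = 33
Judy→Karl→Dave→Ivan→Grace: 5 + 5 + 5 + 5 = 20
Judy→Karl→Nora→Grace: 5 + 13 + 9 = 27
Judy→Ivan→Grace: 20 + 5 = 25
Judy→Karl→Grace: 5 + 12 = 17
Judy→Karl→Dave→Nora→Grace: 5 + 5 + 13 + 9 = 32
Shortest: 17.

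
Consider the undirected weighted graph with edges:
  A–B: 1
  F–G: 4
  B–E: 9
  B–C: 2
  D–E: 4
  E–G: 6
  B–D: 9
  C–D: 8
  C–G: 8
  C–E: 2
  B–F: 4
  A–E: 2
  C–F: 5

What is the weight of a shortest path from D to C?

6

Checking several routes:
D - E - A - B - C: 4 + 2 + 1 + 2 = 9
D - B - A - E - C: 9 + 1 + 2 + 2 = 14
D - C: 8
D - E - B - C: 4 + 9 + 2 = 15
D - E - C: 4 + 2 = 6
D - B - C: 9 + 2 = 11
Best route has total 6.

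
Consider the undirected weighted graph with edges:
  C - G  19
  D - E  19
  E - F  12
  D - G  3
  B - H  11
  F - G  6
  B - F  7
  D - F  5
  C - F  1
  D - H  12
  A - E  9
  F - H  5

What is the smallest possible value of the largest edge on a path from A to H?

Comparing a few candidate routes:
A - E - F - D - H: max(9, 12, 5, 12) = 12
A - E - F - B - H: max(9, 12, 7, 11) = 12
A - E - F - H: max(9, 12, 5) = 12
The minimum achievable maximum is 12.

12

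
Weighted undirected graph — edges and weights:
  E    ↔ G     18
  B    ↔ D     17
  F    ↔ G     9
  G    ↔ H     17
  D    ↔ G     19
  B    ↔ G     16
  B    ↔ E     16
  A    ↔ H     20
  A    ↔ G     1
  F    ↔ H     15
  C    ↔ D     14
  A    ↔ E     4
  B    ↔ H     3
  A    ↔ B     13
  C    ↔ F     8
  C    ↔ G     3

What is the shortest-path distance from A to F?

10

Checking several routes:
A → G → C → F: 1 + 3 + 8 = 12
A → B → H → F: 13 + 3 + 15 = 31
A → G → F: 1 + 9 = 10
Shortest: 10.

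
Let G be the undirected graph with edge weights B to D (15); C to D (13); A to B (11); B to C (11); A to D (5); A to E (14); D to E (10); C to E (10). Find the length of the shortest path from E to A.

14

Some routes from E to A:
E → C → D → A: 10 + 13 + 5 = 28
E → A: 14
E → C → B → A: 10 + 11 + 11 = 32
E → D → A: 10 + 5 = 15
E → D → B → A: 10 + 15 + 11 = 36
Best route has total 14.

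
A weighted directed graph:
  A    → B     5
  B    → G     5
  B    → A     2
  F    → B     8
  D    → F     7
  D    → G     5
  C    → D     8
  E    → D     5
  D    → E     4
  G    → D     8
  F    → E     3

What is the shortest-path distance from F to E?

Candidate routes:
F→B→G→D→E: 8 + 5 + 8 + 4 = 25
F→E: 3
The minimum is 3.

3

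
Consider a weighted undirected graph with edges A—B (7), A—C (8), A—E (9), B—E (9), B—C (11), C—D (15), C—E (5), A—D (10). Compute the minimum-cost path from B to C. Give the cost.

Some routes from B to C:
B - E - C: 9 + 5 = 14
B - C: 11
B - A - C: 7 + 8 = 15
Best route has total 11.

11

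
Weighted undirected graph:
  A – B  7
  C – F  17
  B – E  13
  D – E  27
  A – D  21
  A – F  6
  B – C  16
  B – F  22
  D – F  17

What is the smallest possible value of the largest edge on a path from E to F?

13

Checking several routes:
E -> B -> A -> F: max(13, 7, 6) = 13
E -> B -> C -> F: max(13, 16, 17) = 17
E -> B -> A -> D -> F: max(13, 7, 21, 17) = 21
E -> B -> F: max(13, 22) = 22
Smallest bottleneck: 13.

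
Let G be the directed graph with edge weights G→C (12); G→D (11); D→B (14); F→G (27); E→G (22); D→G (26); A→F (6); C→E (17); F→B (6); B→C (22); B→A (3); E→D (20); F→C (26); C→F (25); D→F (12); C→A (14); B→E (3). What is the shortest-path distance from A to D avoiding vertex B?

44

Routes from A to D avoiding B:
A -> F -> G -> D: 6 + 27 + 11 = 44
A -> F -> C -> E -> D: 6 + 26 + 17 + 20 = 69
A -> F -> C -> E -> G -> D: 6 + 26 + 17 + 22 + 11 = 82
A -> F -> G -> C -> E -> D: 6 + 27 + 12 + 17 + 20 = 82
Best route has total 44.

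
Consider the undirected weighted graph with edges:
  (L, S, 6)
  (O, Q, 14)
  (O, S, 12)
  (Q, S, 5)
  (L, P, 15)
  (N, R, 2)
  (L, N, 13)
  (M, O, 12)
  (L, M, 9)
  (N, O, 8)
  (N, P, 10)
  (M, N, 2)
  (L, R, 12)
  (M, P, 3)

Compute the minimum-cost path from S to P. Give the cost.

Checking several routes:
S → L → P: 6 + 15 = 21
S → L → N → M → P: 6 + 13 + 2 + 3 = 24
S → L → M → P: 6 + 9 + 3 = 18
Best route has total 18.

18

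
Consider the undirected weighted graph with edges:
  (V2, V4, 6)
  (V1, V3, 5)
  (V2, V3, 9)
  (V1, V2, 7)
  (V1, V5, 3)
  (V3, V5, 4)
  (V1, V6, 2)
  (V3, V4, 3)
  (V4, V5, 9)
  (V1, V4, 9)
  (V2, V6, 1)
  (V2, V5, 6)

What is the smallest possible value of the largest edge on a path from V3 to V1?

4

Some routes from V3 to V1:
V3→V4→V2→V6→V1: max(3, 6, 1, 2) = 6
V3→V5→V2→V6→V1: max(4, 6, 1, 2) = 6
V3→V5→V1: max(4, 3) = 4
V3→V1: max(5) = 5
V3→V4→V2→V5→V1: max(3, 6, 6, 3) = 6
Best route has worst link 4.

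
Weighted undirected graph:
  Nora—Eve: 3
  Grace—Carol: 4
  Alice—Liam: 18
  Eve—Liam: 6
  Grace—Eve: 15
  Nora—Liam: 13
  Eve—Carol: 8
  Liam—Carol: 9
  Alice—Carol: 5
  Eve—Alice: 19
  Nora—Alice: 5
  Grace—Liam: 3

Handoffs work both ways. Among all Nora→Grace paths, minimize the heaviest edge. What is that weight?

Some routes from Nora to Grace:
Nora→Alice→Carol→Eve→Liam→Grace: max(5, 5, 8, 6, 3) = 8
Nora→Alice→Carol→Grace: max(5, 5, 4) = 5
Nora→Eve→Carol→Grace: max(3, 8, 4) = 8
Nora→Eve→Liam→Grace: max(3, 6, 3) = 6
Smallest bottleneck: 5.

5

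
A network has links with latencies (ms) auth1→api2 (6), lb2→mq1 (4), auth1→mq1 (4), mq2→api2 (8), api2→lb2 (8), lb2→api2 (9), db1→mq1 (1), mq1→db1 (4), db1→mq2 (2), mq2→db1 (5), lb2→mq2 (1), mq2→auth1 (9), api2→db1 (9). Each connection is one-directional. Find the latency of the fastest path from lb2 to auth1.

10

Routes from lb2 to auth1:
lb2-mq1-db1-mq2-auth1: 4 + 4 + 2 + 9 = 19
lb2-mq2-auth1: 1 + 9 = 10
lb2-api2-db1-mq2-auth1: 9 + 9 + 2 + 9 = 29
The minimum is 10 ms.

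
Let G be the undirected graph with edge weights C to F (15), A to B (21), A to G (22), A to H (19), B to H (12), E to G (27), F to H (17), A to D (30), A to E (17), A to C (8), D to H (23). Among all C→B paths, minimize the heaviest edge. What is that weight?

Paths from C to B:
C -> F -> H -> D -> A -> B: max(15, 17, 23, 30, 21) = 30
C -> A -> H -> B: max(8, 19, 12) = 19
C -> F -> H -> B: max(15, 17, 12) = 17
C -> A -> B: max(8, 21) = 21
C -> A -> D -> H -> B: max(8, 30, 23, 12) = 30
C -> F -> H -> A -> B: max(15, 17, 19, 21) = 21
Smallest bottleneck: 17.

17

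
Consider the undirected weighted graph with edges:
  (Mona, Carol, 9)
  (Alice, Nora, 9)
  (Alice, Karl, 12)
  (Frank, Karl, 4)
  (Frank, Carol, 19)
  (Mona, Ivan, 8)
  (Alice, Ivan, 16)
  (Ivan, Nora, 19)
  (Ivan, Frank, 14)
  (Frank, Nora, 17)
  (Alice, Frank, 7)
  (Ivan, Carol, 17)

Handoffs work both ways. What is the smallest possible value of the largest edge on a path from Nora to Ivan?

14

Some routes from Nora to Ivan:
Nora→Alice→Frank→Ivan: max(9, 7, 14) = 14
Nora→Alice→Karl→Frank→Ivan: max(9, 12, 4, 14) = 14
Nora→Alice→Ivan: max(9, 16) = 16
Best route has worst link 14.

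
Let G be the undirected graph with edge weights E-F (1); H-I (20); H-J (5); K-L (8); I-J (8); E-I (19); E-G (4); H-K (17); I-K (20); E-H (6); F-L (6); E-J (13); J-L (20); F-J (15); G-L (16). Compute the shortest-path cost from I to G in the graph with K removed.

23

Some routes from I to G avoiding K:
I -> J -> F -> E -> G: 8 + 15 + 1 + 4 = 28
I -> E -> G: 19 + 4 = 23
I -> J -> E -> G: 8 + 13 + 4 = 25
I -> H -> E -> G: 20 + 6 + 4 = 30
I -> J -> H -> E -> G: 8 + 5 + 6 + 4 = 23
The minimum is 23.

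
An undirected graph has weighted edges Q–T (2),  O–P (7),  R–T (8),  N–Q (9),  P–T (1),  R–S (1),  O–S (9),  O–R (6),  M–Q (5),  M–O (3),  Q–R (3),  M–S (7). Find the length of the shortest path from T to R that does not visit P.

Checking several routes:
T→R: 8
T→Q→M→S→R: 2 + 5 + 7 + 1 = 15
T→Q→R: 2 + 3 = 5
The minimum is 5.

5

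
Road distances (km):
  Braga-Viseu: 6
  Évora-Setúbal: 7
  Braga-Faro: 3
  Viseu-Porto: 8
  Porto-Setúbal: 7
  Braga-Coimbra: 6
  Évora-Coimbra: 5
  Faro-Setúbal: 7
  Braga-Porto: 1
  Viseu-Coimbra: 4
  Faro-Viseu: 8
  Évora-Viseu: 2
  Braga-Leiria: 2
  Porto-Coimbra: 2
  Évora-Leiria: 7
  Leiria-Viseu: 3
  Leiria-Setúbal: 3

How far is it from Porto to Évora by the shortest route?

Comparing a few candidate routes:
Porto -> Coimbra -> Viseu -> Évora: 2 + 4 + 2 = 8
Porto -> Braga -> Leiria -> Évora: 1 + 2 + 7 = 10
Porto -> Coimbra -> Évora: 2 + 5 = 7
Porto -> Braga -> Viseu -> Évora: 1 + 6 + 2 = 9
Porto -> Braga -> Leiria -> Viseu -> Évora: 1 + 2 + 3 + 2 = 8
Shortest: 7 km.

7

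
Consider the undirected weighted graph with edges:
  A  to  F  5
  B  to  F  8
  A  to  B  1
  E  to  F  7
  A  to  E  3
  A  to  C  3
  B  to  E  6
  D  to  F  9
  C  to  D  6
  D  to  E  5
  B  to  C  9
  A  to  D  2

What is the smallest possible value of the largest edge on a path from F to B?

5

Checking several routes:
F -> A -> D -> E -> B: max(5, 2, 5, 6) = 6
F -> A -> E -> B: max(5, 3, 6) = 6
F -> A -> C -> D -> E -> B: max(5, 3, 6, 5, 6) = 6
F -> A -> B: max(5, 1) = 5
Best route has worst link 5.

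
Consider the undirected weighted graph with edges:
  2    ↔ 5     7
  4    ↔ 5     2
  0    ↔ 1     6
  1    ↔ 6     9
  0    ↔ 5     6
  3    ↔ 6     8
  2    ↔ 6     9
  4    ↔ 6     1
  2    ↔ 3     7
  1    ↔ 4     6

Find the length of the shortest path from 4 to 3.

9

Checking several routes:
4 - 5 - 2 - 3: 2 + 7 + 7 = 16
4 - 1 - 6 - 2 - 3: 6 + 9 + 9 + 7 = 31
4 - 6 - 2 - 3: 1 + 9 + 7 = 17
4 - 6 - 3: 1 + 8 = 9
4 - 5 - 2 - 6 - 3: 2 + 7 + 9 + 8 = 26
4 - 1 - 6 - 3: 6 + 9 + 8 = 23
The minimum is 9.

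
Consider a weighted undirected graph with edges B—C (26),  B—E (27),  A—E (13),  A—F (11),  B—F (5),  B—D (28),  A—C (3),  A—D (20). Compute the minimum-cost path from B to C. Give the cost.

Paths from B to C:
B → F → A → C: 5 + 11 + 3 = 19
B → C: 26
B → E → A → C: 27 + 13 + 3 = 43
B → D → A → C: 28 + 20 + 3 = 51
Best route has total 19.

19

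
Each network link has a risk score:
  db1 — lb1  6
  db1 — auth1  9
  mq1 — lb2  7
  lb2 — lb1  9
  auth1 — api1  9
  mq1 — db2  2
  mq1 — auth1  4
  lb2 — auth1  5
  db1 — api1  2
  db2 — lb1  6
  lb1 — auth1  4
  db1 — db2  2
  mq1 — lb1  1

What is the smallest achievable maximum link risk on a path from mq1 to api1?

2

Some routes from mq1 to api1:
mq1→auth1→lb1→db1→api1: max(4, 4, 6, 2) = 6
mq1→auth1→lb1→db2→db1→api1: max(4, 4, 6, 2, 2) = 6
mq1→lb1→db2→db1→api1: max(1, 6, 2, 2) = 6
mq1→db2→lb1→db1→api1: max(2, 6, 6, 2) = 6
mq1→db2→db1→api1: max(2, 2, 2) = 2
Best route has worst link 2.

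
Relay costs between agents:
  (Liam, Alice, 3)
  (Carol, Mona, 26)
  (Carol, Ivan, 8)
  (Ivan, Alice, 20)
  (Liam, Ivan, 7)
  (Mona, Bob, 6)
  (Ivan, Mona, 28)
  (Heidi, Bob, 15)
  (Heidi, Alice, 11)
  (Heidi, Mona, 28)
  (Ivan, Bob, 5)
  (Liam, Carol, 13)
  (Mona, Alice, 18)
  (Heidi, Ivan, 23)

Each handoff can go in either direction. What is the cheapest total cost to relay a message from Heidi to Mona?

21

Checking several routes:
Heidi→Alice→Liam→Ivan→Bob→Mona: 11 + 3 + 7 + 5 + 6 = 32
Heidi→Alice→Ivan→Bob→Mona: 11 + 20 + 5 + 6 = 42
Heidi→Ivan→Bob→Mona: 23 + 5 + 6 = 34
Heidi→Mona: 28
Heidi→Bob→Mona: 15 + 6 = 21
Heidi→Alice→Mona: 11 + 18 = 29
Best route has total 21.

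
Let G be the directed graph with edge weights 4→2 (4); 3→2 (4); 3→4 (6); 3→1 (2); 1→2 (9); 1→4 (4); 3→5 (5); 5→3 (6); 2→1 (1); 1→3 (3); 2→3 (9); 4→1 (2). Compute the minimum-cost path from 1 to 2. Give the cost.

7

Routes from 1 to 2:
1→4→2: 4 + 4 = 8
1→2: 9
1→3→4→2: 3 + 6 + 4 = 13
1→3→2: 3 + 4 = 7
Shortest: 7.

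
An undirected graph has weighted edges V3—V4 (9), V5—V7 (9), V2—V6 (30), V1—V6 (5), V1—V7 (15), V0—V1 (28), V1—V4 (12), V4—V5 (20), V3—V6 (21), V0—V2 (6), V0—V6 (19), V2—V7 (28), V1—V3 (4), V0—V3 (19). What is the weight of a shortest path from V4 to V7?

27

A few of the V4→V7 routes:
V4 → V3 → V6 → V1 → V7: 9 + 21 + 5 + 15 = 50
V4 → V3 → V1 → V7: 9 + 4 + 15 = 28
V4 → V1 → V7: 12 + 15 = 27
V4 → V5 → V7: 20 + 9 = 29
The minimum is 27.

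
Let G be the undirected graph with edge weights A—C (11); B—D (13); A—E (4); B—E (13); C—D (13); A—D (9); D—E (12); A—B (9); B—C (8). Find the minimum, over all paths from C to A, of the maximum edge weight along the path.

A few of the C→A routes:
C -> D -> E -> A: max(13, 12, 4) = 13
C -> B -> A: max(8, 9) = 9
C -> D -> A: max(13, 9) = 13
C -> A: max(11) = 11
C -> D -> E -> B -> A: max(13, 12, 13, 9) = 13
Smallest bottleneck: 9.

9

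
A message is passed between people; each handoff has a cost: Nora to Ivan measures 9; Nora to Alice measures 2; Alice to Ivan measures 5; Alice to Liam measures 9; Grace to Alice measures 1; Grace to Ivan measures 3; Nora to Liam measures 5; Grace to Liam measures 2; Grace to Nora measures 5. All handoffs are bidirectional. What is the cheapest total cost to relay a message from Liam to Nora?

5

Comparing a few candidate routes:
Liam → Alice → Nora: 9 + 2 = 11
Liam → Grace → Alice → Nora: 2 + 1 + 2 = 5
Liam → Grace → Ivan → Nora: 2 + 3 + 9 = 14
Liam → Grace → Ivan → Alice → Nora: 2 + 3 + 5 + 2 = 12
Liam → Nora: 5
Liam → Grace → Nora: 2 + 5 = 7
The minimum is 5.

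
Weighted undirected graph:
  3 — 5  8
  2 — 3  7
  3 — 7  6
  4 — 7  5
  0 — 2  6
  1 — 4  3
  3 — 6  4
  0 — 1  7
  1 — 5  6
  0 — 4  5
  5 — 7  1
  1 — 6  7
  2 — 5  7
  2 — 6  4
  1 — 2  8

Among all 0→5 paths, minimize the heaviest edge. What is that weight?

Checking several routes:
0 -> 2 -> 6 -> 3 -> 7 -> 5: max(6, 4, 4, 6, 1) = 6
0 -> 4 -> 1 -> 6 -> 2 -> 3 -> 7 -> 5: max(5, 3, 7, 4, 7, 6, 1) = 7
0 -> 4 -> 1 -> 5: max(5, 3, 6) = 6
0 -> 4 -> 7 -> 5: max(5, 5, 1) = 5
0 -> 4 -> 1 -> 6 -> 2 -> 5: max(5, 3, 7, 4, 7) = 7
0 -> 2 -> 6 -> 3 -> 7 -> 4 -> 1 -> 5: max(6, 4, 4, 6, 5, 3, 6) = 6
Smallest bottleneck: 5.

5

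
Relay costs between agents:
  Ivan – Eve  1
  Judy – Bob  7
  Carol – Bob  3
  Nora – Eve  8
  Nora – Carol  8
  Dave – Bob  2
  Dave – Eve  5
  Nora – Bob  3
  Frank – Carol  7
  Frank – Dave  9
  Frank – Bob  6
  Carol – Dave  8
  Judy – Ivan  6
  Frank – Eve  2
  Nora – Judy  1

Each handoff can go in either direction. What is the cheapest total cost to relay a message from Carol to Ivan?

10

Some routes from Carol to Ivan:
Carol → Bob → Nora → Judy → Ivan: 3 + 3 + 1 + 6 = 13
Carol → Bob → Dave → Eve → Ivan: 3 + 2 + 5 + 1 = 11
Carol → Frank → Eve → Ivan: 7 + 2 + 1 = 10
Carol → Bob → Frank → Eve → Ivan: 3 + 6 + 2 + 1 = 12
Best route has total 10.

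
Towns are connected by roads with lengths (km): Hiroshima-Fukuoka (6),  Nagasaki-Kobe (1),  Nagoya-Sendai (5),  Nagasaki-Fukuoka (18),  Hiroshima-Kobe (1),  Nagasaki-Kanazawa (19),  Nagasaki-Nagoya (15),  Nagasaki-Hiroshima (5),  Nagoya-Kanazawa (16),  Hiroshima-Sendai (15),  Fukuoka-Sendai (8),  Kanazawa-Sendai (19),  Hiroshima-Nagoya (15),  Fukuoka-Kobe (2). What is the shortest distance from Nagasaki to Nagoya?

Comparing a few candidate routes:
Nagasaki -> Hiroshima -> Nagoya: 5 + 15 = 20
Nagasaki -> Hiroshima -> Kobe -> Fukuoka -> Sendai -> Nagoya: 5 + 1 + 2 + 8 + 5 = 21
Nagasaki -> Kobe -> Hiroshima -> Fukuoka -> Sendai -> Nagoya: 1 + 1 + 6 + 8 + 5 = 21
Nagasaki -> Kobe -> Hiroshima -> Nagoya: 1 + 1 + 15 = 17
Nagasaki -> Kobe -> Fukuoka -> Sendai -> Nagoya: 1 + 2 + 8 + 5 = 16
Nagasaki -> Nagoya: 15
Shortest: 15 km.

15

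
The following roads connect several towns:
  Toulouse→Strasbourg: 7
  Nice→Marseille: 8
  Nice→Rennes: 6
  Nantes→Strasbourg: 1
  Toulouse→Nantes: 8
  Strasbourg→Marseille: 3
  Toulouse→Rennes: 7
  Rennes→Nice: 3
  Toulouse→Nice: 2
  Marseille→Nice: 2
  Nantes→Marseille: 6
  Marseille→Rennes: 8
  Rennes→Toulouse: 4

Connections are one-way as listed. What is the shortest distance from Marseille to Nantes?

Candidate routes:
Marseille-Rennes-Toulouse-Nantes: 8 + 4 + 8 = 20
Marseille-Nice-Rennes-Toulouse-Nantes: 2 + 6 + 4 + 8 = 20
Best route has total 20.

20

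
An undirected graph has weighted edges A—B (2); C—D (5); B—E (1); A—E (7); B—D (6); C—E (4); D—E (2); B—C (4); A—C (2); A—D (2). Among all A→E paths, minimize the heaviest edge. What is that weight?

Some routes from A to E:
A-B-E: max(2, 1) = 2
A-C-B-E: max(2, 4, 1) = 4
A-C-E: max(2, 4) = 4
A-B-C-D-E: max(2, 4, 5, 2) = 5
A-B-C-E: max(2, 4, 4) = 4
A-D-E: max(2, 2) = 2
The minimum achievable maximum is 2.

2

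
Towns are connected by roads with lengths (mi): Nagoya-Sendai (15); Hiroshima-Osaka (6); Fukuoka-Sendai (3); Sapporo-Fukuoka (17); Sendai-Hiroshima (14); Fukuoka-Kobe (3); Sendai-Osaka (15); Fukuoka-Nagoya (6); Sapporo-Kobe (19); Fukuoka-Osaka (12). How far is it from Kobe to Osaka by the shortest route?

Checking several routes:
Kobe-Fukuoka-Sendai-Osaka: 3 + 3 + 15 = 21
Kobe-Fukuoka-Nagoya-Sendai-Osaka: 3 + 6 + 15 + 15 = 39
Kobe-Fukuoka-Osaka: 3 + 12 = 15
Kobe-Fukuoka-Sendai-Hiroshima-Osaka: 3 + 3 + 14 + 6 = 26
Kobe-Fukuoka-Nagoya-Sendai-Hiroshima-Osaka: 3 + 6 + 15 + 14 + 6 = 44
Best route has total 15 mi.

15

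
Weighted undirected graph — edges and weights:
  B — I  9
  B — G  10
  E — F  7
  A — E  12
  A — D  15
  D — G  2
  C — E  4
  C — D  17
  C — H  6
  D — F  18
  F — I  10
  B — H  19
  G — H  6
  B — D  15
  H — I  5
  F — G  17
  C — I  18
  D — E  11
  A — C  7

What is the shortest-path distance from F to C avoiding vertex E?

Comparing a few candidate routes:
F - D - C: 18 + 17 = 35
F - G - D - C: 17 + 2 + 17 = 36
F - D - G - H - C: 18 + 2 + 6 + 6 = 32
F - I - C: 10 + 18 = 28
F - I - H - C: 10 + 5 + 6 = 21
F - G - H - C: 17 + 6 + 6 = 29
The minimum is 21.

21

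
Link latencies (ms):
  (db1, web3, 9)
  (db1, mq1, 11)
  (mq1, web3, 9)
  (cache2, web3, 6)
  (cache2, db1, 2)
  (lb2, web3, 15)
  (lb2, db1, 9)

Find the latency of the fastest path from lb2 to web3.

15

Candidate routes:
lb2 - db1 - mq1 - web3: 9 + 11 + 9 = 29
lb2 - web3: 15
lb2 - db1 - web3: 9 + 9 = 18
lb2 - db1 - cache2 - web3: 9 + 2 + 6 = 17
The minimum is 15 ms.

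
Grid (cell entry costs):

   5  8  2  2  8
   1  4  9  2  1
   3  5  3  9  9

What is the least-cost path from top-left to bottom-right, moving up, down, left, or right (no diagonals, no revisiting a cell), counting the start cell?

29

One optimal route is (0,0) (0,1) (0,2) (0,3) (1,3) (1,4) (2,4).
Its cost is 5 + 8 + 2 + 2 + 2 + 1 + 9 = 29.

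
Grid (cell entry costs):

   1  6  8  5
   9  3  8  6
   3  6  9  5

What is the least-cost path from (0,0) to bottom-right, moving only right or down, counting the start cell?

One optimal route is (0,0)→(0,1)→(1,1)→(1,2)→(1,3)→(2,3).
Its cost is 1 + 6 + 3 + 8 + 6 + 5 = 29.

29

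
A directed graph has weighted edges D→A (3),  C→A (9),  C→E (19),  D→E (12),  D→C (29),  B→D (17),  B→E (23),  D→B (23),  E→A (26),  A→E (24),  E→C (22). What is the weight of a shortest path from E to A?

Candidate routes:
E-A: 26
E-C-A: 22 + 9 = 31
Best route has total 26.

26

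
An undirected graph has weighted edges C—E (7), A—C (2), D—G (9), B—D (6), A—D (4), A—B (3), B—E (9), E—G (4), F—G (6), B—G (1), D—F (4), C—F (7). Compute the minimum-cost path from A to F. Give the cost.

8

A few of the A→F routes:
A -> D -> F: 4 + 4 = 8
A -> B -> D -> F: 3 + 6 + 4 = 13
A -> B -> G -> F: 3 + 1 + 6 = 10
A -> C -> F: 2 + 7 = 9
Best route has total 8.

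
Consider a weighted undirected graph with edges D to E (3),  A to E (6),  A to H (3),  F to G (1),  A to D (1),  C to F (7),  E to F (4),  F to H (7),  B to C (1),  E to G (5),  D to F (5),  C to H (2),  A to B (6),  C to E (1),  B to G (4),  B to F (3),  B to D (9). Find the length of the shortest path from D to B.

5

Some routes from D to B:
D -> A -> E -> C -> B: 1 + 6 + 1 + 1 = 9
D -> A -> H -> C -> B: 1 + 3 + 2 + 1 = 7
D -> E -> C -> B: 3 + 1 + 1 = 5
D -> A -> B: 1 + 6 = 7
D -> F -> B: 5 + 3 = 8
D -> B: 9
Shortest: 5.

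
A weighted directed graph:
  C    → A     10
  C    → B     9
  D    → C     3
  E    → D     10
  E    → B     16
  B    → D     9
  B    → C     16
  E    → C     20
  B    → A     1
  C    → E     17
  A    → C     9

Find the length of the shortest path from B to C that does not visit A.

Routes from B to C avoiding A:
B → D → C: 9 + 3 = 12
B → C: 16
Best route has total 12.

12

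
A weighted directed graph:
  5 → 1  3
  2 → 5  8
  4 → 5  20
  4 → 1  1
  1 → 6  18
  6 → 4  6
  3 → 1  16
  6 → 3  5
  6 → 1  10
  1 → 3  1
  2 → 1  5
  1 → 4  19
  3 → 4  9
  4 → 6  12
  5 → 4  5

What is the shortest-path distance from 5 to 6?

Routes from 5 to 6:
5 -> 4 -> 1 -> 6: 5 + 1 + 18 = 24
5 -> 1 -> 3 -> 4 -> 6: 3 + 1 + 9 + 12 = 25
5 -> 4 -> 6: 5 + 12 = 17
5 -> 1 -> 4 -> 6: 3 + 19 + 12 = 34
5 -> 1 -> 6: 3 + 18 = 21
Shortest: 17.

17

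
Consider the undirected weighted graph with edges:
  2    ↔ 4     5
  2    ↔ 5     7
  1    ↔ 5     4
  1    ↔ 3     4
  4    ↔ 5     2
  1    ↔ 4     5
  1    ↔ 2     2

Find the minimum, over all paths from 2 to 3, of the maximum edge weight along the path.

4

Paths from 2 to 3:
2 → 1 → 3: max(2, 4) = 4
2 → 5 → 1 → 3: max(7, 4, 4) = 7
2 → 5 → 4 → 1 → 3: max(7, 2, 5, 4) = 7
2 → 4 → 5 → 1 → 3: max(5, 2, 4, 4) = 5
2 → 4 → 1 → 3: max(5, 5, 4) = 5
The minimum achievable maximum is 4.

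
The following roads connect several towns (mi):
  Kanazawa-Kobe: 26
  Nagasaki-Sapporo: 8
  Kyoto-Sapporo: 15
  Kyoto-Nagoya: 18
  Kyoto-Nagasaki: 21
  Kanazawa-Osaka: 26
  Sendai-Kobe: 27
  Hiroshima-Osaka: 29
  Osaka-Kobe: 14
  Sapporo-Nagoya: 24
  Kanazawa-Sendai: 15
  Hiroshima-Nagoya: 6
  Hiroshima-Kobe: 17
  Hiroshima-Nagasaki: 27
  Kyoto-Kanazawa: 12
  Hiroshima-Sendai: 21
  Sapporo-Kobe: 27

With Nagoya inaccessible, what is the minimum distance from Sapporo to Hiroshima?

35

Checking several routes:
Sapporo -> Kyoto -> Nagasaki -> Hiroshima: 15 + 21 + 27 = 63
Sapporo -> Kobe -> Osaka -> Hiroshima: 27 + 14 + 29 = 70
Sapporo -> Kyoto -> Kanazawa -> Sendai -> Hiroshima: 15 + 12 + 15 + 21 = 63
Sapporo -> Nagasaki -> Hiroshima: 8 + 27 = 35
Sapporo -> Kobe -> Hiroshima: 27 + 17 = 44
Sapporo -> Kyoto -> Kanazawa -> Kobe -> Hiroshima: 15 + 12 + 26 + 17 = 70
Shortest: 35 mi.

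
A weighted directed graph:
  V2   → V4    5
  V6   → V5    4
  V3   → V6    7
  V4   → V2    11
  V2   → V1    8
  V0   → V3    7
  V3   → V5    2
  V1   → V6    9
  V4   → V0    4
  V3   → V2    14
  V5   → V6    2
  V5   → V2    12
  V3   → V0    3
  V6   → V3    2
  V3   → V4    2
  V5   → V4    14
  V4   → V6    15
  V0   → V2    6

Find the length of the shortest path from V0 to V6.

11

Some routes from V0 to V6:
V0-V3-V4-V6: 7 + 2 + 15 = 24
V0-V3-V4-V2-V1-V6: 7 + 2 + 11 + 8 + 9 = 37
V0-V3-V6: 7 + 7 = 14
V0-V2-V1-V6: 6 + 8 + 9 = 23
V0-V2-V4-V6: 6 + 5 + 15 = 26
V0-V3-V5-V6: 7 + 2 + 2 = 11
Best route has total 11.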